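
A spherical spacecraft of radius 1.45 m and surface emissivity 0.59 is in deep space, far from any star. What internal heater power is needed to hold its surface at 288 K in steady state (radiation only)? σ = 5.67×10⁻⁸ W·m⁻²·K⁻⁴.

P = εσ·4πr²·T⁴.
4πr² = 26.42 m²; T⁴ = 6.880×10⁹ K⁴.
P = 0.59·5.67×10⁻⁸·26.42·6.880×10⁹.

P ≈ 6080 W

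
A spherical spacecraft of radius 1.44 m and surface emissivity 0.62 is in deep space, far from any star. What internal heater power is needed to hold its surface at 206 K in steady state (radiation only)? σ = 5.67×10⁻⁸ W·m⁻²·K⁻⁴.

P = εσ·4πr²·T⁴.
4πr² = 26.06 m²; T⁴ = 1.801×10⁹ K⁴.
P = 0.62·5.67×10⁻⁸·26.06·1.801×10⁹.

P ≈ 1650 W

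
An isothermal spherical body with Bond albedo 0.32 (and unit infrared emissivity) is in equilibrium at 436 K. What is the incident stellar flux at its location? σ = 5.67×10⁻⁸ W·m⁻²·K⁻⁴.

S ≈ 12100 W/m²

(1−a)S·πr² = σ·4πr²·T⁴ ⇒ S = 4σT⁴/(1−a).
S = 4·5.67×10⁻⁸·3.614×10¹⁰/0.680.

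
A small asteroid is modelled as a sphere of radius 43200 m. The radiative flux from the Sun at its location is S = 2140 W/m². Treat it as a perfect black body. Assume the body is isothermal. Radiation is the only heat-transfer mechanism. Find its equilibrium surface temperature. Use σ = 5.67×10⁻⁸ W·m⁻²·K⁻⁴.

At equilibrium, absorbed power = emitted power.
Absorbing cross-section = πr² = 5.863×10⁹ m²; emitting surface = 4πr² = 2.345×10¹⁰ m² (ratio 4).
S·A_cross = εσ·A_surf·T⁴  ⇒  T⁴ = S/(4σ).
T⁴ = 1.00·2140/(4·5.67×10⁻⁸) = 9.436×10⁹ K⁴.
T = (9.436×10⁹)^(1/4).

T ≈ 312 K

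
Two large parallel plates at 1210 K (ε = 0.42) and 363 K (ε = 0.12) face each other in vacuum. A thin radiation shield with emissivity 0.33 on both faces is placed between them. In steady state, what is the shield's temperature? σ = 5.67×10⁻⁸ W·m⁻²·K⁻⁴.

T_s ≈ 1110 K

In steady state the net flux on the hot side equals that on the cold side.
σ(T₁⁴−T_s⁴)/D₁ = σ(T_s⁴−T₂⁴)/D₂, with D₁ = 1/ε₁+1/ε_s−1 = 4.411, D₂ = 1/ε_s+1/ε₂−1 = 10.36.
Solve for T_s⁴: T_s⁴ = (D₂·T₁⁴ + D₁·T₂⁴)/(D₁+D₂) = 1.509×10¹² K⁴.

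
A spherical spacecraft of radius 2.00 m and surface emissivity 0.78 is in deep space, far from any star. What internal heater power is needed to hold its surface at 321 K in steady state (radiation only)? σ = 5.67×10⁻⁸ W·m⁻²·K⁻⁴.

P = εσ·4πr²·T⁴.
4πr² = 50.27 m²; T⁴ = 1.062×10¹⁰ K⁴.
P = 0.78·5.67×10⁻⁸·50.27·1.062×10¹⁰.

P ≈ 23600 W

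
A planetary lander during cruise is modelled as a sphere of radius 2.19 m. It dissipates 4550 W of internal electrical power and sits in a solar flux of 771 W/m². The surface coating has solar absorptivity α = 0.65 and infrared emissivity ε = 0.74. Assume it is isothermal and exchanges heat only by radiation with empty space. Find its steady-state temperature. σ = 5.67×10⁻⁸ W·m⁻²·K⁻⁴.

T ≈ 263 K

At steady state, absorbed solar power + internal power = radiated power.
Absorbed: α·S·A_cross = 0.65·771·15.07 = 7551 W (cross-section πr²).
Total input = 7551 + 4550 = 12100 W.
Radiated: εσ·A_surf·T⁴ with A_surf = 4πr² = 60.27 m².
T⁴ = 12100/(0.74·5.67×10⁻⁸·60.27) = 4.785×10⁹ K⁴.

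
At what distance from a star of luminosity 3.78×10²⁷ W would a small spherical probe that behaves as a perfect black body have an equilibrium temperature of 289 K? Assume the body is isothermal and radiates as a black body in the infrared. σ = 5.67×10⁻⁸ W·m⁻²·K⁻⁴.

For an isothermal black-emitting sphere, (1−a)S·πr² = σ·4πr²·T⁴ ⇒ S = 4σT⁴/(1−a).
S = 4·5.67×10⁻⁸·(289)⁴/1.00 = 1582 W/m².
Flux falls as S = L/(4πd²), so d = √(L/(4πS)) = √(3.78×10²⁷/(4π·1582)).

d ≈ 4.36×10¹¹ m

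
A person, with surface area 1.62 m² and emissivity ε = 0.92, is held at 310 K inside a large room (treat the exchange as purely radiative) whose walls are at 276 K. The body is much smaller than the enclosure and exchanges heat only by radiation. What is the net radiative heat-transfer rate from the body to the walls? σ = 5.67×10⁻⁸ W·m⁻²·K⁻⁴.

For a small grey body in a large enclosure: P_net = εσA(T_body⁴ − T_wall⁴).
A = 1.62 m²; T_body⁴ − T_wall⁴ = 9.235×10⁹ − 5.803×10⁹ = 3.432×10⁹ K⁴.
|P_net| = 0.92·5.67×10⁻⁸·1.620·3.432×10⁹.

P_net ≈ 290 W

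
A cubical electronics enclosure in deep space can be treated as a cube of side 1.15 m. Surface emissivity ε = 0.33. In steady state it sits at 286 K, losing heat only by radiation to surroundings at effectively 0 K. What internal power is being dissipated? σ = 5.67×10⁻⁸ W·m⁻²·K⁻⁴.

Steady state: P = εσA T⁴.
A = 6L² = 7.935 m²; T⁴ = (286)⁴ = 6.691×10⁹ K⁴.
P = 0.33 × 5.67×10⁻⁸ × 7.935 × 6.691×10⁹.

P ≈ 993 W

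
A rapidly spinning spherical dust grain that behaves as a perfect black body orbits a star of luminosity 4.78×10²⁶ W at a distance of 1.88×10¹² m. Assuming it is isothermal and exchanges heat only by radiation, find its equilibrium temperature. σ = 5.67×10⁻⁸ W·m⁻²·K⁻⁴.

First find the stellar flux at distance d: S = L/(4πd²) = 4.78×10²⁶/(4π·(1.88×10¹²)²) = 10.76 W/m².
For an isothermal sphere, absorbed (1−a)S·πr² = emitted σ·4πr²·T⁴, so T⁴ = (1−a)S/(4σ).
T⁴ = 1.00·10.76/(4·5.67×10⁻⁸) = 4.745×10⁷ K⁴.

T ≈ 83.0 K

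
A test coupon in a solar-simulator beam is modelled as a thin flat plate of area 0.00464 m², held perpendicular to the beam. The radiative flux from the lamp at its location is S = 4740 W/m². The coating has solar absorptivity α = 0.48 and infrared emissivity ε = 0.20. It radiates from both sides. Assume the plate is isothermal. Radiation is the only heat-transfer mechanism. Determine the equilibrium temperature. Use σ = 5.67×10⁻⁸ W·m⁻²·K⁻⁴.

T ≈ 563 K

At equilibrium, absorbed power = emitted power.
Absorbing cross-section = A = 0.004640 m²; emitting surface = 2A = 0.009280 m² (ratio 2).
αS·A_cross = εσ·A_surf·T⁴  ⇒  T⁴ = αS/(ε·2σ).
T⁴ = 0.480·4740/(0.20·2·5.67×10⁻⁸) = 1.003×10¹¹ K⁴.
T = (1.003×10¹¹)^(1/4).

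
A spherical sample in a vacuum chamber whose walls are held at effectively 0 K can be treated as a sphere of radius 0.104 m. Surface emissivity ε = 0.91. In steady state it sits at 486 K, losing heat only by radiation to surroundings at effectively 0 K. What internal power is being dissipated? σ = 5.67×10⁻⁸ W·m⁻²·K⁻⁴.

P ≈ 391 W

Steady state: P = εσA T⁴.
A = 4πr² = 0.1359 m²; T⁴ = (486)⁴ = 5.579×10¹⁰ K⁴.
P = 0.91 × 5.67×10⁻⁸ × 0.1359 × 5.579×10¹⁰.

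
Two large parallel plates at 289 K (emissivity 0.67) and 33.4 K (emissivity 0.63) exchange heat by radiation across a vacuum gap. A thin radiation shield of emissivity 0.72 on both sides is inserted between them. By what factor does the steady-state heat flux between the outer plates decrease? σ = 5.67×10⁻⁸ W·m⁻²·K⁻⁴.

Without shield: q₀ = σΔ(T⁴)/(1/ε₁+1/ε₂−1) with denominator 2.080.
With shield the two gaps are in series; the resistances add: (1/ε₁+1/ε_s−1)+(1/ε_s+1/ε₂−1) = 1.881+1.976 = 3.858.
Heat-flux ratio q₀/q = 3.858/2.080.

factor ≈ 1.85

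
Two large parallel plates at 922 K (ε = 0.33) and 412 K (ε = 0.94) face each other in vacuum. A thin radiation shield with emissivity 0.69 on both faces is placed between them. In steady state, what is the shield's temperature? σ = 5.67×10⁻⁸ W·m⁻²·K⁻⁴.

T_s ≈ 699 K

In steady state the net flux on the hot side equals that on the cold side.
σ(T₁⁴−T_s⁴)/D₁ = σ(T_s⁴−T₂⁴)/D₂, with D₁ = 1/ε₁+1/ε_s−1 = 3.480, D₂ = 1/ε_s+1/ε₂−1 = 1.513.
Solve for T_s⁴: T_s⁴ = (D₂·T₁⁴ + D₁·T₂⁴)/(D₁+D₂) = 2.391×10¹¹ K⁴.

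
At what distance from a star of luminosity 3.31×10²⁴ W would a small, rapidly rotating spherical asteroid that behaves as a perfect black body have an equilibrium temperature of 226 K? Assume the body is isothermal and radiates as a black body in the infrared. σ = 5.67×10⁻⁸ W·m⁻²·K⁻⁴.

d ≈ 2.11×10¹⁰ m

For an isothermal black-emitting sphere, (1−a)S·πr² = σ·4πr²·T⁴ ⇒ S = 4σT⁴/(1−a).
S = 4·5.67×10⁻⁸·(226)⁴/1.00 = 591.7 W/m².
Flux falls as S = L/(4πd²), so d = √(L/(4πS)) = √(3.31×10²⁴/(4π·591.7)).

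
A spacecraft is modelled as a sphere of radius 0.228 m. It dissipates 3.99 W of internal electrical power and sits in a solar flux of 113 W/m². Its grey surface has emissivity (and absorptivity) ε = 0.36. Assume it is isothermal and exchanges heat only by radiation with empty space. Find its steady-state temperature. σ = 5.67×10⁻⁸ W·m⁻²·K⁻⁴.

T ≈ 168 K

At steady state, absorbed solar power + internal power = radiated power.
Absorbed: α·S·A_cross = 0.36·113·0.1633 = 6.644 W (cross-section πr²).
Total input = 6.644 + 3.99 = 10.63 W.
Radiated: εσ·A_surf·T⁴ with A_surf = 4πr² = 0.6533 m².
T⁴ = 10.63/(0.36·5.67×10⁻⁸·0.6533) = 7.975×10⁸ K⁴.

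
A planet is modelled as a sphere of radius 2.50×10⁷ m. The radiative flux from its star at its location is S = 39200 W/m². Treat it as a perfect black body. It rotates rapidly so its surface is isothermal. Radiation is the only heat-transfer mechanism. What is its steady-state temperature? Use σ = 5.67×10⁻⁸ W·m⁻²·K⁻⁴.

T ≈ 645 K

At equilibrium, absorbed power = emitted power.
Absorbing cross-section = πr² = 1.963×10¹⁵ m²; emitting surface = 4πr² = 7.854×10¹⁵ m² (ratio 4).
S·A_cross = εσ·A_surf·T⁴  ⇒  T⁴ = S/(4σ).
T⁴ = 1.00·39200/(4·5.67×10⁻⁸) = 1.728×10¹¹ K⁴.
T = (1.728×10¹¹)^(1/4).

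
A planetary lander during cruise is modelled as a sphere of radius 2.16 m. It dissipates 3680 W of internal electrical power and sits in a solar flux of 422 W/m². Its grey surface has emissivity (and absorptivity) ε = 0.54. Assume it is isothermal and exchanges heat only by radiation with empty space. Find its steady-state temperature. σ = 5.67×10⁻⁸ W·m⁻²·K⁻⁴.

At steady state, absorbed solar power + internal power = radiated power.
Absorbed: α·S·A_cross = 0.54·422·14.66 = 3340 W (cross-section πr²).
Total input = 3340 + 3680 = 7020 W.
Radiated: εσ·A_surf·T⁴ with A_surf = 4πr² = 58.63 m².
T⁴ = 7020/(0.54·5.67×10⁻⁸·58.63) = 3.911×10⁹ K⁴.

T ≈ 250 K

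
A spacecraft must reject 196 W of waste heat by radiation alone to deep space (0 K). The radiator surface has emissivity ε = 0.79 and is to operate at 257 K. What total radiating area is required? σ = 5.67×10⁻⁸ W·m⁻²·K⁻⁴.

A ≈ 1.00 m²

P = εσA T⁴ ⇒ A = P/(εσT⁴).
T⁴ = 4.362×10⁹ K⁴.
A = 196/(0.79 × 5.67×10⁻⁸ × 4.362×10⁹).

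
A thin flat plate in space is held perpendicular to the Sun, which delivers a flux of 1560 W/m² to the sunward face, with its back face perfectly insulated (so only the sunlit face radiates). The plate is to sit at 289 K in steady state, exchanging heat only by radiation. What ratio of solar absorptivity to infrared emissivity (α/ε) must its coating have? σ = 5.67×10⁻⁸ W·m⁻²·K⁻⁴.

Balance: αS·A = εσ·1A·T⁴ ⇒ α/ε = σT⁴/S.
α/ε = 5.67×10⁻⁸·(289)⁴/1560 = 5.67×10⁻⁸·6.976×10⁹/1560.

α/ε ≈ 0.254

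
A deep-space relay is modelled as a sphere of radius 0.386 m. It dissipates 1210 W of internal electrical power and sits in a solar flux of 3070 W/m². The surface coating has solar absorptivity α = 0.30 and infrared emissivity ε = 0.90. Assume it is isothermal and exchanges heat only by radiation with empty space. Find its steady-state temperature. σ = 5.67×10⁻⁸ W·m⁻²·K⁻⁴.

T ≈ 362 K

At steady state, absorbed solar power + internal power = radiated power.
Absorbed: α·S·A_cross = 0.30·3070·0.4681 = 431.1 W (cross-section πr²).
Total input = 431.1 + 1210 = 1641 W.
Radiated: εσ·A_surf·T⁴ with A_surf = 4πr² = 1.872 m².
T⁴ = 1641/(0.90·5.67×10⁻⁸·1.872) = 1.718×10¹⁰ K⁴.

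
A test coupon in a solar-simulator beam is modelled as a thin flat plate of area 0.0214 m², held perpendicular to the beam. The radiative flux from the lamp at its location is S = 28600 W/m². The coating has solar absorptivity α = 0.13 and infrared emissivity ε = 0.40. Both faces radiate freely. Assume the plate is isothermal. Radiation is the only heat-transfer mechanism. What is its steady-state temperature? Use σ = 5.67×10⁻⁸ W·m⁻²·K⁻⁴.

At equilibrium, absorbed power = emitted power.
Absorbing cross-section = A = 0.02140 m²; emitting surface = 2A = 0.04280 m² (ratio 2).
αS·A_cross = εσ·A_surf·T⁴  ⇒  T⁴ = αS/(ε·2σ).
T⁴ = 0.130·28600/(0.40·2·5.67×10⁻⁸) = 8.197×10¹⁰ K⁴.
T = (8.197×10¹⁰)^(1/4).

T ≈ 535 K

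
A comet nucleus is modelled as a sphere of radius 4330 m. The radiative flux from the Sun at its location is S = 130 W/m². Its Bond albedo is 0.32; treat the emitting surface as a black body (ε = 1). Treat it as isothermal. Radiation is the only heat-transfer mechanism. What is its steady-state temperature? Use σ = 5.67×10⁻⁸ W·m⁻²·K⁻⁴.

T ≈ 141 K

At equilibrium, absorbed power = emitted power.
Absorbing cross-section = πr² = 5.890×10⁷ m²; emitting surface = 4πr² = 2.356×10⁸ m² (ratio 4).
(1−a)S·A_cross = εσ·A_surf·T⁴  ⇒  T⁴ = (1−a)S/(4σ).
T⁴ = 0.680·130/(4·5.67×10⁻⁸) = 3.898×10⁸ K⁴.
T = (3.898×10⁸)^(1/4).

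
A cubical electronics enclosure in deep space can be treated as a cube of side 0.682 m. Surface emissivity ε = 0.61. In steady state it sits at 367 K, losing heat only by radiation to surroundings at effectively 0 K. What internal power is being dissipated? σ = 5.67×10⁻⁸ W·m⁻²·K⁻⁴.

Steady state: P = εσA T⁴.
A = 6L² = 2.791 m²; T⁴ = (367)⁴ = 1.814×10¹⁰ K⁴.
P = 0.61 × 5.67×10⁻⁸ × 2.791 × 1.814×10¹⁰.

P ≈ 1750 W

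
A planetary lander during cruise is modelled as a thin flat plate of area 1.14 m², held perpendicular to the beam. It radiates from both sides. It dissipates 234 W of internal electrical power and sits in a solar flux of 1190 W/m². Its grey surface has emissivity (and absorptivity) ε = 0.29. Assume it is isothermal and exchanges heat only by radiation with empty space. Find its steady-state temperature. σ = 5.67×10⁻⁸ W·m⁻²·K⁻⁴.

T ≈ 360 K

At steady state, absorbed solar power + internal power = radiated power.
Absorbed: α·S·A_cross = 0.29·1190·1.140 = 393.4 W (cross-section A).
Total input = 393.4 + 234 = 627.4 W.
Radiated: εσ·A_surf·T⁴ with A_surf = 2A = 2.280 m².
T⁴ = 627.4/(0.29·5.67×10⁻⁸·2.280) = 1.674×10¹⁰ K⁴.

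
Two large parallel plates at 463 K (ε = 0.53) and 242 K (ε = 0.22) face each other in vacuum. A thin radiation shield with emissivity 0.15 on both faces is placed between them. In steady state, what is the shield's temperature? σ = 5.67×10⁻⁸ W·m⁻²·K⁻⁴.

T_s ≈ 409 K

In steady state the net flux on the hot side equals that on the cold side.
σ(T₁⁴−T_s⁴)/D₁ = σ(T_s⁴−T₂⁴)/D₂, with D₁ = 1/ε₁+1/ε_s−1 = 7.553, D₂ = 1/ε_s+1/ε₂−1 = 10.21.
Solve for T_s⁴: T_s⁴ = (D₂·T₁⁴ + D₁·T₂⁴)/(D₁+D₂) = 2.787×10¹⁰ K⁴.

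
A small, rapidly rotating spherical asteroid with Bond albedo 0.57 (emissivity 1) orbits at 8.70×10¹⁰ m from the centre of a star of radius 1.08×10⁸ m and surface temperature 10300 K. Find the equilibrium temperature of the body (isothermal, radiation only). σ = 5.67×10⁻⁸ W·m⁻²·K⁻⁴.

The star's surface emits σT_*⁴; at distance d the flux is S = σT_*⁴(R_*/d)².
S = 5.67×10⁻⁸·(10300)⁴·(1.08×10⁸/8.70×10¹⁰)² = 983.4 W/m².
For an isothermal sphere T⁴ = (1−a)S/(4σ) = 1.865×10⁹ K⁴.

T ≈ 208 K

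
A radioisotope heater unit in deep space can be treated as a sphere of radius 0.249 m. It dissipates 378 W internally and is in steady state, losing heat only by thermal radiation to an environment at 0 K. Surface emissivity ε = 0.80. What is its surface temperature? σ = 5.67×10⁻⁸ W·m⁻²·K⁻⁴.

Steady state: internal power = radiated power, P = εσA T⁴.
Radiating area A = 4πr² = 0.7791 m².
T⁴ = P/(εσA) = 378/(0.80·5.67×10⁻⁸·0.7791) = 1.070×10¹⁰ K⁴.
T = (1.070×10¹⁰)^(1/4).

T ≈ 322 K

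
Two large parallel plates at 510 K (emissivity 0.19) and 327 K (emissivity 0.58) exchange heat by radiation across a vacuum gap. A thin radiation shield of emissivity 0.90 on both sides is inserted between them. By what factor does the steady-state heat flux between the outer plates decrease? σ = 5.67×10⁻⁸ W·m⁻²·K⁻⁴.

Without shield: q₀ = σΔ(T⁴)/(1/ε₁+1/ε₂−1) with denominator 5.987.
With shield the two gaps are in series; the resistances add: (1/ε₁+1/ε_s−1)+(1/ε_s+1/ε₂−1) = 5.374+1.835 = 7.210.
Heat-flux ratio q₀/q = 7.210/5.987.

factor ≈ 1.20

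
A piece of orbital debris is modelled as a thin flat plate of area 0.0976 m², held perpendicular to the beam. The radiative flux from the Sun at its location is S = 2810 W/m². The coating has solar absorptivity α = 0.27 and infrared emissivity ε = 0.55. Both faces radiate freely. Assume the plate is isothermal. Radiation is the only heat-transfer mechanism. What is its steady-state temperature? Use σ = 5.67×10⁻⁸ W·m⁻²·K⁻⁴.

T ≈ 332 K

At equilibrium, absorbed power = emitted power.
Absorbing cross-section = A = 0.09760 m²; emitting surface = 2A = 0.1952 m² (ratio 2).
αS·A_cross = εσ·A_surf·T⁴  ⇒  T⁴ = αS/(ε·2σ).
T⁴ = 0.270·2810/(0.55·2·5.67×10⁻⁸) = 1.216×10¹⁰ K⁴.
T = (1.216×10¹⁰)^(1/4).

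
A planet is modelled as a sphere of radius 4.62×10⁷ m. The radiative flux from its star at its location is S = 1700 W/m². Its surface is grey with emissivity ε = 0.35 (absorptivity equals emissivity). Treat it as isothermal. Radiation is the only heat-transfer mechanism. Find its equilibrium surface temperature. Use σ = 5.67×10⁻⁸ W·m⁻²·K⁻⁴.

T ≈ 294 K

At equilibrium, absorbed power = emitted power.
Absorbing cross-section = πr² = 6.706×10¹⁵ m²; emitting surface = 4πr² = 2.682×10¹⁶ m² (ratio 4).
εS·A_cross = εσ·A_surf·T⁴  ⇒  T⁴ = S/(4σ)   (ε cancels).
T⁴ = 1700/(4·5.67×10⁻⁸) = 7.496×10⁹ K⁴.
T = (7.496×10⁹)^(1/4).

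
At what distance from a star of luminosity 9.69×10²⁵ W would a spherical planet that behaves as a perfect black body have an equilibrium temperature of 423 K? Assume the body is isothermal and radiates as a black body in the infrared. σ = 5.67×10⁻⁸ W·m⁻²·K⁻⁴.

For an isothermal black-emitting sphere, (1−a)S·πr² = σ·4πr²·T⁴ ⇒ S = 4σT⁴/(1−a).
S = 4·5.67×10⁻⁸·(423)⁴/1.00 = 7261 W/m².
Flux falls as S = L/(4πd²), so d = √(L/(4πS)) = √(9.69×10²⁵/(4π·7261)).

d ≈ 3.26×10¹⁰ m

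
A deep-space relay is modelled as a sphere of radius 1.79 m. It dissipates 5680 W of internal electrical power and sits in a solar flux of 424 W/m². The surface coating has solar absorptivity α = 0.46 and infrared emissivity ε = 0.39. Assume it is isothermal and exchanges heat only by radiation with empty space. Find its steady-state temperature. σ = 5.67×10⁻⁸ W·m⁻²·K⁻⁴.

T ≈ 304 K

At steady state, absorbed solar power + internal power = radiated power.
Absorbed: α·S·A_cross = 0.46·424·10.07 = 1963 W (cross-section πr²).
Total input = 1963 + 5680 = 7643 W.
Radiated: εσ·A_surf·T⁴ with A_surf = 4πr² = 40.26 m².
T⁴ = 7643/(0.39·5.67×10⁻⁸·40.26) = 8.585×10⁹ K⁴.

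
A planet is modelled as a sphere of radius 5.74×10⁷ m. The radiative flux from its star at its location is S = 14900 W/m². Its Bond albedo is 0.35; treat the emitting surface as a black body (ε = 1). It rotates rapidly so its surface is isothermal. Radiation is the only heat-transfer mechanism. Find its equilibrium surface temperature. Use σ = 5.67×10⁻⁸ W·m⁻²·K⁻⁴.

T ≈ 455 K

At equilibrium, absorbed power = emitted power.
Absorbing cross-section = πr² = 1.035×10¹⁶ m²; emitting surface = 4πr² = 4.140×10¹⁶ m² (ratio 4).
(1−a)S·A_cross = εσ·A_surf·T⁴  ⇒  T⁴ = (1−a)S/(4σ).
T⁴ = 0.650·14900/(4·5.67×10⁻⁸) = 4.270×10¹⁰ K⁴.
T = (4.270×10¹⁰)^(1/4).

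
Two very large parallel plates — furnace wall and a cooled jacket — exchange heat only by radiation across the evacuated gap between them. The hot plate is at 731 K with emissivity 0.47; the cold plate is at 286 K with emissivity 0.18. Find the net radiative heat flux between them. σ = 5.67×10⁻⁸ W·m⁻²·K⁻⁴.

q ≈ 2370 W/m²

For two infinite grey parallel plates, q = σ(T₁⁴ − T₂⁴)/(1/ε₁ + 1/ε₂ − 1).
T₁⁴ − T₂⁴ = 2.855×10¹¹ − 6.691×10⁹ = 2.789×10¹¹ K⁴.
1/ε₁ + 1/ε₂ − 1 = 2.128 + 5.556 − 1 = 6.683.
q = 5.67×10⁻⁸ × 2.789×10¹¹ / 6.683.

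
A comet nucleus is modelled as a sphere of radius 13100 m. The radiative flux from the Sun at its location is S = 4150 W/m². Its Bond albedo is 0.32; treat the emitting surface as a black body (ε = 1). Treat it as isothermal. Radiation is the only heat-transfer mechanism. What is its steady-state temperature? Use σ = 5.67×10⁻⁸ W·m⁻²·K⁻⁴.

At equilibrium, absorbed power = emitted power.
Absorbing cross-section = πr² = 5.391×10⁸ m²; emitting surface = 4πr² = 2.157×10⁹ m² (ratio 4).
(1−a)S·A_cross = εσ·A_surf·T⁴  ⇒  T⁴ = (1−a)S/(4σ).
T⁴ = 0.680·4150/(4·5.67×10⁻⁸) = 1.244×10¹⁰ K⁴.
T = (1.244×10¹⁰)^(1/4).

T ≈ 334 K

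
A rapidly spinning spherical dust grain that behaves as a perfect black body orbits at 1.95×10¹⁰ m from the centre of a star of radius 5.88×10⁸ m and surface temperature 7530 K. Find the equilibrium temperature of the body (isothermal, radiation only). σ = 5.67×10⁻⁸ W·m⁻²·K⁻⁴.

T ≈ 925 K

The star's surface emits σT_*⁴; at distance d the flux is S = σT_*⁴(R_*/d)².
S = 5.67×10⁻⁸·(7530)⁴·(5.88×10⁸/1.95×10¹⁰)² = 1.657×10⁵ W/m².
For an isothermal sphere T⁴ = (1−a)S/(4σ) = 7.308×10¹¹ K⁴.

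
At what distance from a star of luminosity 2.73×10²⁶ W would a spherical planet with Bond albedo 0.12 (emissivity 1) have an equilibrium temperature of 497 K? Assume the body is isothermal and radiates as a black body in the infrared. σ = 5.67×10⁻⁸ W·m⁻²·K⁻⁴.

For an isothermal black-emitting sphere, (1−a)S·πr² = σ·4πr²·T⁴ ⇒ S = 4σT⁴/(1−a).
S = 4·5.67×10⁻⁸·(497)⁴/0.880 = 15720 W/m².
Flux falls as S = L/(4πd²), so d = √(L/(4πS)) = √(2.73×10²⁶/(4π·15720)).

d ≈ 3.72×10¹⁰ m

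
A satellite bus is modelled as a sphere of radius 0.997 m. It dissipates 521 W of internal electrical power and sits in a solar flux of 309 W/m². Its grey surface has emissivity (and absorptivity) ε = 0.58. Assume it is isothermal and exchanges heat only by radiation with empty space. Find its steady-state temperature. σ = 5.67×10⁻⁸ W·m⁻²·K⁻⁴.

At steady state, absorbed solar power + internal power = radiated power.
Absorbed: α·S·A_cross = 0.58·309·3.123 = 559.7 W (cross-section πr²).
Total input = 559.7 + 521 = 1081 W.
Radiated: εσ·A_surf·T⁴ with A_surf = 4πr² = 12.49 m².
T⁴ = 1081/(0.58·5.67×10⁻⁸·12.49) = 2.631×10⁹ K⁴.

T ≈ 226 K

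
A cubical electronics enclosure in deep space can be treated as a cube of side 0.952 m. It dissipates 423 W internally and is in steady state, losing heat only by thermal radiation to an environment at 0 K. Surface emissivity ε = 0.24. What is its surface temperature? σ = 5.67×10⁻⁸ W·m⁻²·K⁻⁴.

T ≈ 275 K

Steady state: internal power = radiated power, P = εσA T⁴.
Radiating area A = 6L² = 5.438 m².
T⁴ = P/(εσA) = 423/(0.24·5.67×10⁻⁸·5.438) = 5.716×10⁹ K⁴.
T = (5.716×10⁹)^(1/4).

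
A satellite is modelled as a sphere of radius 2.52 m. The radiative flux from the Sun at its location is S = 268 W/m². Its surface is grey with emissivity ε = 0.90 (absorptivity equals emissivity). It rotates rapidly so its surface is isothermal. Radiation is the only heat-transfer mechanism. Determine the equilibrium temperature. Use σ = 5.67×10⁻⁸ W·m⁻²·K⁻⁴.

T ≈ 185 K

At equilibrium, absorbed power = emitted power.
Absorbing cross-section = πr² = 19.95 m²; emitting surface = 4πr² = 79.80 m² (ratio 4).
εS·A_cross = εσ·A_surf·T⁴  ⇒  T⁴ = S/(4σ)   (ε cancels).
T⁴ = 268/(4·5.67×10⁻⁸) = 1.182×10⁹ K⁴.
T = (1.182×10⁹)^(1/4).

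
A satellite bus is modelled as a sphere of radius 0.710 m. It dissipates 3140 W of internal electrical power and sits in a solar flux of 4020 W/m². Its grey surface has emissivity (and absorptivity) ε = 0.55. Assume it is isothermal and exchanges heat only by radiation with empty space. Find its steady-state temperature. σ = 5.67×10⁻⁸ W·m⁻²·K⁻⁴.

At steady state, absorbed solar power + internal power = radiated power.
Absorbed: α·S·A_cross = 0.55·4020·1.584 = 3502 W (cross-section πr²).
Total input = 3502 + 3140 = 6642 W.
Radiated: εσ·A_surf·T⁴ with A_surf = 4πr² = 6.335 m².
T⁴ = 6642/(0.55·5.67×10⁻⁸·6.335) = 3.362×10¹⁰ K⁴.

T ≈ 428 K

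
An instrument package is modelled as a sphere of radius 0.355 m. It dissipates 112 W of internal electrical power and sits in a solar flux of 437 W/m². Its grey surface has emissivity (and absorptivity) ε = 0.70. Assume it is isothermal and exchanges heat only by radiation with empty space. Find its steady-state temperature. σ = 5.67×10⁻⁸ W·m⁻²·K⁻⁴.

T ≈ 247 K

At steady state, absorbed solar power + internal power = radiated power.
Absorbed: α·S·A_cross = 0.70·437·0.3959 = 121.1 W (cross-section πr²).
Total input = 121.1 + 112 = 233.1 W.
Radiated: εσ·A_surf·T⁴ with A_surf = 4πr² = 1.584 m².
T⁴ = 233.1/(0.70·5.67×10⁻⁸·1.584) = 3.709×10⁹ K⁴.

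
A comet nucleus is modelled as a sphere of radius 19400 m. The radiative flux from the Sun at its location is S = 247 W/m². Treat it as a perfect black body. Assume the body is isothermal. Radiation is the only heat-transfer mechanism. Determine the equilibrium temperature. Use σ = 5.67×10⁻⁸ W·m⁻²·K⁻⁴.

T ≈ 182 K

At equilibrium, absorbed power = emitted power.
Absorbing cross-section = πr² = 1.182×10⁹ m²; emitting surface = 4πr² = 4.729×10⁹ m² (ratio 4).
S·A_cross = εσ·A_surf·T⁴  ⇒  T⁴ = S/(4σ).
T⁴ = 1.00·247/(4·5.67×10⁻⁸) = 1.089×10⁹ K⁴.
T = (1.089×10⁹)^(1/4).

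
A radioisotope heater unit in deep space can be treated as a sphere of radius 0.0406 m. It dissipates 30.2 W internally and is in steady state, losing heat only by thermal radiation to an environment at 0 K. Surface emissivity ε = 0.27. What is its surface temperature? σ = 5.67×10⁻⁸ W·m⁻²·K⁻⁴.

T ≈ 556 K

Steady state: internal power = radiated power, P = εσA T⁴.
Radiating area A = 4πr² = 0.02071 m².
T⁴ = P/(εσA) = 30.2/(0.27·5.67×10⁻⁸·0.02071) = 9.524×10¹⁰ K⁴.
T = (9.524×10¹⁰)^(1/4).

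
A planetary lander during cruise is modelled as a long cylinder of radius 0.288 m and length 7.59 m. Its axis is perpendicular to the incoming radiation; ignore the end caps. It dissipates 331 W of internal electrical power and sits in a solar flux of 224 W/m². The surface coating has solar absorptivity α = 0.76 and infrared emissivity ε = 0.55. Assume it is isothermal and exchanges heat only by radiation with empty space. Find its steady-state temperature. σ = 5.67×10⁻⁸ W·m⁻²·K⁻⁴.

At steady state, absorbed solar power + internal power = radiated power.
Absorbed: α·S·A_cross = 0.76·224·4.372 = 744.3 W (cross-section 2rL).
Total input = 744.3 + 331 = 1075 W.
Radiated: εσ·A_surf·T⁴ with A_surf = 2πrL = 13.73 m².
T⁴ = 1075/(0.55·5.67×10⁻⁸·13.73) = 2.510×10⁹ K⁴.

T ≈ 224 K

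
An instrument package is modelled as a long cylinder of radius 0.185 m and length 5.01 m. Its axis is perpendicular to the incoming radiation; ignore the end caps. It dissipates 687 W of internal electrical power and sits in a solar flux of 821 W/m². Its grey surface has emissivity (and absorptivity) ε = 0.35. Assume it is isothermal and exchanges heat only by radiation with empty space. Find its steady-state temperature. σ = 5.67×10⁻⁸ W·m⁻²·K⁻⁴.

T ≈ 321 K

At steady state, absorbed solar power + internal power = radiated power.
Absorbed: α·S·A_cross = 0.35·821·1.854 = 532.7 W (cross-section 2rL).
Total input = 532.7 + 687 = 1220 W.
Radiated: εσ·A_surf·T⁴ with A_surf = 2πrL = 5.824 m².
T⁴ = 1220/(0.35·5.67×10⁻⁸·5.824) = 1.055×10¹⁰ K⁴.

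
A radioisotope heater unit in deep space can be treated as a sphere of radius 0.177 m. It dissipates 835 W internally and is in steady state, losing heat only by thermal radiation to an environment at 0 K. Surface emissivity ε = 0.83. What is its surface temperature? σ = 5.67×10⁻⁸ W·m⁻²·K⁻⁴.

Steady state: internal power = radiated power, P = εσA T⁴.
Radiating area A = 4πr² = 0.3937 m².
T⁴ = P/(εσA) = 835/(0.83·5.67×10⁻⁸·0.3937) = 4.507×10¹⁰ K⁴.
T = (4.507×10¹⁰)^(1/4).

T ≈ 461 K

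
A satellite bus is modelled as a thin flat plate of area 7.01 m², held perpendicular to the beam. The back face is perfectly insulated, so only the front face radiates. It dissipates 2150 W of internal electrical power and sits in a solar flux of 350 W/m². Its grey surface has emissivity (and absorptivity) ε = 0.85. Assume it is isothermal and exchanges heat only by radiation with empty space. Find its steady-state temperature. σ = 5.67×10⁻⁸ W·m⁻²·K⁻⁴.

At steady state, absorbed solar power + internal power = radiated power.
Absorbed: α·S·A_cross = 0.85·350·7.010 = 2085 W (cross-section A).
Total input = 2085 + 2150 = 4235 W.
Radiated: εσ·A_surf·T⁴ with A_surf = A = 7.010 m².
T⁴ = 4235/(0.85·5.67×10⁻⁸·7.010) = 1.254×10¹⁰ K⁴.

T ≈ 335 K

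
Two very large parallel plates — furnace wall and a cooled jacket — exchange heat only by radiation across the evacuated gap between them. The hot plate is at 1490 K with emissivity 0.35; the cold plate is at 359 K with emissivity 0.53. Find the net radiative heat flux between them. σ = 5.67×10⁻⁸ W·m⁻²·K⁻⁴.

For two infinite grey parallel plates, q = σ(T₁⁴ − T₂⁴)/(1/ε₁ + 1/ε₂ − 1).
T₁⁴ − T₂⁴ = 4.929×10¹² − 1.661×10¹⁰ = 4.912×10¹² K⁴.
1/ε₁ + 1/ε₂ − 1 = 2.857 + 1.887 − 1 = 3.744.
q = 5.67×10⁻⁸ × 4.912×10¹² / 3.744.

q ≈ 74400 W/m²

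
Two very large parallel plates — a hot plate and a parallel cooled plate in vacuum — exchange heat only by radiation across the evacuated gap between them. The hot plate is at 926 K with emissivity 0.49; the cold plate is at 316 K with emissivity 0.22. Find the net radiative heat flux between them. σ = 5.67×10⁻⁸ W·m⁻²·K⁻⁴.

For two infinite grey parallel plates, q = σ(T₁⁴ − T₂⁴)/(1/ε₁ + 1/ε₂ − 1).
T₁⁴ − T₂⁴ = 7.353×10¹¹ − 9.971×10⁹ = 7.253×10¹¹ K⁴.
1/ε₁ + 1/ε₂ − 1 = 2.041 + 4.545 − 1 = 5.586.
q = 5.67×10⁻⁸ × 7.253×10¹¹ / 5.586.

q ≈ 7360 W/m²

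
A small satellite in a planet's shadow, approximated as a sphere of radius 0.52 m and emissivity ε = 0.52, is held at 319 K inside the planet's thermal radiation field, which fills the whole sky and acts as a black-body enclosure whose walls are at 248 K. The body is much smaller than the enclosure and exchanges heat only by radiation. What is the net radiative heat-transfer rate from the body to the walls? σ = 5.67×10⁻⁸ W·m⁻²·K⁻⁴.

For a small grey body in a large enclosure: P_net = εσA(T_body⁴ − T_wall⁴).
A = 4πr² = 3.398 m²; T_body⁴ − T_wall⁴ = 1.036×10¹⁰ − 3.783×10⁹ = 6.573×10⁹ K⁴.
|P_net| = 0.52·5.67×10⁻⁸·3.398·6.573×10⁹.

P_net ≈ 658 W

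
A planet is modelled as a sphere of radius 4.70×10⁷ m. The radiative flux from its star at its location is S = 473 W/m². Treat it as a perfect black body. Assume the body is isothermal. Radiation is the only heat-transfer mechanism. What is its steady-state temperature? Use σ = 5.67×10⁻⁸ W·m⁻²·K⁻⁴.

T ≈ 214 K

At equilibrium, absorbed power = emitted power.
Absorbing cross-section = πr² = 6.940×10¹⁵ m²; emitting surface = 4πr² = 2.776×10¹⁶ m² (ratio 4).
S·A_cross = εσ·A_surf·T⁴  ⇒  T⁴ = S/(4σ).
T⁴ = 1.00·473/(4·5.67×10⁻⁸) = 2.086×10⁹ K⁴.
T = (2.086×10⁹)^(1/4).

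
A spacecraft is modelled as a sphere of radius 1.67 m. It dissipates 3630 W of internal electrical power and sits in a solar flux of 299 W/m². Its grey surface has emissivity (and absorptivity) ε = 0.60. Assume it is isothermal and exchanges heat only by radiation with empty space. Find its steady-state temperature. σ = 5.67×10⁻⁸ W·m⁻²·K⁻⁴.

At steady state, absorbed solar power + internal power = radiated power.
Absorbed: α·S·A_cross = 0.60·299·8.762 = 1572 W (cross-section πr²).
Total input = 1572 + 3630 = 5202 W.
Radiated: εσ·A_surf·T⁴ with A_surf = 4πr² = 35.05 m².
T⁴ = 5202/(0.60·5.67×10⁻⁸·35.05) = 4.363×10⁹ K⁴.

T ≈ 257 K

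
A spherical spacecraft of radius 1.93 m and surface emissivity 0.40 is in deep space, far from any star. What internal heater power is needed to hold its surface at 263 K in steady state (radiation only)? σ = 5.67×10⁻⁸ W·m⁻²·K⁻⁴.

P ≈ 5080 W

P = εσ·4πr²·T⁴.
4πr² = 46.81 m²; T⁴ = 4.784×10⁹ K⁴.
P = 0.40·5.67×10⁻⁸·46.81·4.784×10⁹.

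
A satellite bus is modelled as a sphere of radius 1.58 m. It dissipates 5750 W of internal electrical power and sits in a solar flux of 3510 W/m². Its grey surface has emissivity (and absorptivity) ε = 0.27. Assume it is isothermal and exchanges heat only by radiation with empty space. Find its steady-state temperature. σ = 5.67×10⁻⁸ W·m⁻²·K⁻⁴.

At steady state, absorbed solar power + internal power = radiated power.
Absorbed: α·S·A_cross = 0.27·3510·7.843 = 7433 W (cross-section πr²).
Total input = 7433 + 5750 = 13180 W.
Radiated: εσ·A_surf·T⁴ with A_surf = 4πr² = 31.37 m².
T⁴ = 13180/(0.27·5.67×10⁻⁸·31.37) = 2.745×10¹⁰ K⁴.

T ≈ 407 K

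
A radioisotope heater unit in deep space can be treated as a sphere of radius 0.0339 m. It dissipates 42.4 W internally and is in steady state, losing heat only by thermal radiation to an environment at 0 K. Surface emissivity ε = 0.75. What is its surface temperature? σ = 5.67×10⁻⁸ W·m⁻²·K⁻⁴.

T ≈ 513 K

Steady state: internal power = radiated power, P = εσA T⁴.
Radiating area A = 4πr² = 0.01444 m².
T⁴ = P/(εσA) = 42.4/(0.75·5.67×10⁻⁸·0.01444) = 6.904×10¹⁰ K⁴.
T = (6.904×10¹⁰)^(1/4).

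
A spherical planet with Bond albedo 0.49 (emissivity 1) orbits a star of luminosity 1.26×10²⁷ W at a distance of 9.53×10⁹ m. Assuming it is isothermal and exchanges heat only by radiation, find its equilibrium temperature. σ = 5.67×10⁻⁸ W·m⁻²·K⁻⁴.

T ≈ 1260 K

First find the stellar flux at distance d: S = L/(4πd²) = 1.26×10²⁷/(4π·(9.53×10⁹)²) = 1.104×10⁶ W/m².
For an isothermal sphere, absorbed (1−a)S·πr² = emitted σ·4πr²·T⁴, so T⁴ = (1−a)S/(4σ).
T⁴ = 0.510·1.104×10⁶/(4·5.67×10⁻⁸) = 2.483×10¹² K⁴.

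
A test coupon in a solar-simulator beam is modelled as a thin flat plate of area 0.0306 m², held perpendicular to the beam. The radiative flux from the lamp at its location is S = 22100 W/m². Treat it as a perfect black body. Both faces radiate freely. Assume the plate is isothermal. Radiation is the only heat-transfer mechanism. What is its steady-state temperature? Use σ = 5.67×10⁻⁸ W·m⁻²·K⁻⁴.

T ≈ 664 K

At equilibrium, absorbed power = emitted power.
Absorbing cross-section = A = 0.03060 m²; emitting surface = 2A = 0.06120 m² (ratio 2).
S·A_cross = εσ·A_surf·T⁴  ⇒  T⁴ = S/(2σ).
T⁴ = 1.00·22100/(2·5.67×10⁻⁸) = 1.949×10¹¹ K⁴.
T = (1.949×10¹¹)^(1/4).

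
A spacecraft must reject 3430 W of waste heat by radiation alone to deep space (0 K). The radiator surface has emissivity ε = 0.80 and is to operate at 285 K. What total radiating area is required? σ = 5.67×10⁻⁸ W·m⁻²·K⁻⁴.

A ≈ 11.5 m²

P = εσA T⁴ ⇒ A = P/(εσT⁴).
T⁴ = 6.598×10⁹ K⁴.
A = 3430/(0.80 × 5.67×10⁻⁸ × 6.598×10⁹).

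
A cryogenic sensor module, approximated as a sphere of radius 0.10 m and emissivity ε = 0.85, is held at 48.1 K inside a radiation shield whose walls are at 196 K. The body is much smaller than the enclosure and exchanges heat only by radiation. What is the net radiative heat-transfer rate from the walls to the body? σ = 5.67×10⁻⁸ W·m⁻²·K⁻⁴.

For a small grey body in a large enclosure: P_net = εσA(T_body⁴ − T_wall⁴).
A = 4πr² = 0.1257 m²; T_body⁴ − T_wall⁴ = 5.353×10⁶ − 1.476×10⁹ = -1.470×10⁹ K⁴.
|P_net| = 0.85·5.67×10⁻⁸·0.1257·1.470×10⁹.

P_net ≈ 8.91 W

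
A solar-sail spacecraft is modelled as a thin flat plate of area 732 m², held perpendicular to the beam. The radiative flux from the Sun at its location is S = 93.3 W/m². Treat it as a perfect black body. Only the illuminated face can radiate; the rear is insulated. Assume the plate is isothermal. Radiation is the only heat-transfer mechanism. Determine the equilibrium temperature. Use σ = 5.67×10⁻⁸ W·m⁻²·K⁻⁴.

At equilibrium, absorbed power = emitted power.
Absorbing cross-section = A = 732.0 m²; emitting surface = A = 732.0 m² (ratio 1).
S·A_cross = εσ·A_surf·T⁴  ⇒  T⁴ = S/(1σ).
T⁴ = 1.00·93.3/(1·5.67×10⁻⁸) = 1.646×10⁹ K⁴.
T = (1.646×10⁹)^(1/4).

T ≈ 201 K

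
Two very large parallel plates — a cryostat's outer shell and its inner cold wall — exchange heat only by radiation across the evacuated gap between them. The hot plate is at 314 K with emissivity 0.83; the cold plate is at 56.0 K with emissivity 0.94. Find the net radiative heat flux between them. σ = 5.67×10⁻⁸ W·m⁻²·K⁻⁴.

For two infinite grey parallel plates, q = σ(T₁⁴ − T₂⁴)/(1/ε₁ + 1/ε₂ − 1).
T₁⁴ − T₂⁴ = 9.721×10⁹ − 9.834×10⁶ = 9.711×10⁹ K⁴.
1/ε₁ + 1/ε₂ − 1 = 1.205 + 1.064 − 1 = 1.269.
q = 5.67×10⁻⁸ × 9.711×10⁹ / 1.269.

q ≈ 434 W/m²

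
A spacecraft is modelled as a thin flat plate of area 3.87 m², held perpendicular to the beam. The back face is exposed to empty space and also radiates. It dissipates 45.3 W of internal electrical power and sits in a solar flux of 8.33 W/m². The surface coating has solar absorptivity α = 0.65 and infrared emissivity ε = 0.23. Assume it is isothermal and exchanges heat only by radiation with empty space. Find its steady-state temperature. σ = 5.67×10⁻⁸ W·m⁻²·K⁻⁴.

At steady state, absorbed solar power + internal power = radiated power.
Absorbed: α·S·A_cross = 0.65·8.33·3.870 = 20.95 W (cross-section A).
Total input = 20.95 + 45.3 = 66.25 W.
Radiated: εσ·A_surf·T⁴ with A_surf = 2A = 7.740 m².
T⁴ = 66.25/(0.23·5.67×10⁻⁸·7.740) = 6.564×10⁸ K⁴.

T ≈ 160 K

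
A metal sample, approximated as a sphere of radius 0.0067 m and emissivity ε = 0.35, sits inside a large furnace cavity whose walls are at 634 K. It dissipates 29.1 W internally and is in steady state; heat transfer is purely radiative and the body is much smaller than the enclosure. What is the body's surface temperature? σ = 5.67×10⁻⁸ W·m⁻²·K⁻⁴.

For a small grey body in a large enclosure, net radiated power = εσA(T⁴ − T_w⁴).
Steady state: P = εσA(T⁴ − T_w⁴) with A = 4πr² = 5.641×10⁻⁴ m².
T⁴ = P/(εσA) + T_w⁴ = 29.1/(0.35·5.67×10⁻⁸·5.641×10⁻⁴) + (634)⁴
    = 2.599×10¹² + 1.616×10¹¹ = 2.761×10¹² K⁴.

T ≈ 1290 K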